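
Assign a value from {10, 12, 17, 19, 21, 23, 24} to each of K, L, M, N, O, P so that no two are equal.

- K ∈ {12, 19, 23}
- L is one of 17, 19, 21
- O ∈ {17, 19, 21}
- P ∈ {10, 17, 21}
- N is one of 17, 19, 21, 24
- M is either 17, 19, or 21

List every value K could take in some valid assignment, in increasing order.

The 3 variables L, M, O are confined to {17, 19, 21}, which locks those values in; drop them from K, N, P.
That leaves N = 24.
That leaves P = 10.
No further eliminations apply; K can still be any of 12, 23.

12, 23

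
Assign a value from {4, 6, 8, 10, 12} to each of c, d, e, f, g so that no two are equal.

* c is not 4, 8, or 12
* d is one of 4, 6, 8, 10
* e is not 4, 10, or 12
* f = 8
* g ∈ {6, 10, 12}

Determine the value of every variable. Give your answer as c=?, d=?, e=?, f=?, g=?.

f has just one choice, so f = 8. Remove 8 from d, e.
e must be 6 (only option left). Remove 6 from c, d, g.
That leaves c = 10. Remove 10 from d, g.
d must be 4 (only option left).
That leaves g = 12.

c=10, d=4, e=6, f=8, g=12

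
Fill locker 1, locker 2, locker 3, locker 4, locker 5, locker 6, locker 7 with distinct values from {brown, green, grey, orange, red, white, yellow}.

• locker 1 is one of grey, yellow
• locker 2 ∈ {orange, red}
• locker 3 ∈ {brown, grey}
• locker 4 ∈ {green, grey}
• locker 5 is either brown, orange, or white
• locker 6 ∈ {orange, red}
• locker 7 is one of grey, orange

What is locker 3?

brown

The 7 variables draw from only 7 values {brown, green, grey, orange, red, white, yellow}, so each is used; only locker 4 can be green, hence locker 4 = green.
The 6 still-open variables draw from only 6 values {brown, grey, orange, red, white, yellow}, so each is used; only locker 5 can be white, hence locker 5 = white.
The 5 still-open variables draw from only 5 values {brown, grey, orange, red, yellow}, so each is used; only locker 3 can be brown, hence locker 3 = brown.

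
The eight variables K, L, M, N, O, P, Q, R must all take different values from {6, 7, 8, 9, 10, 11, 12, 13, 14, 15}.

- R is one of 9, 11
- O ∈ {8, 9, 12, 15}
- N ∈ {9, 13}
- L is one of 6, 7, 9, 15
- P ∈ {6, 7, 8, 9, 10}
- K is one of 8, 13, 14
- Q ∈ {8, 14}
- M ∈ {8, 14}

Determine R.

M and Q between them cover only {8, 14} — a naked pair. Remove those values from K, O, P.
K's domain is down to {13}, so K = 13. Remove 13 from N.
N has just one choice, so N = 9. So L, O, P, R can't be 9.
So R = 11.

11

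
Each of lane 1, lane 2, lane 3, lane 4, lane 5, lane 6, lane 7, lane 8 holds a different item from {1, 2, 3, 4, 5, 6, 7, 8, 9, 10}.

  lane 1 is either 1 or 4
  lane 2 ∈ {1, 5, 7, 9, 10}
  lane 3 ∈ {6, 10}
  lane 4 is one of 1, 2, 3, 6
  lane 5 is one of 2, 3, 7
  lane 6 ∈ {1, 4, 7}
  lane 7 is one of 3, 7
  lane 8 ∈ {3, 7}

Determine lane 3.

lane 7 and lane 8 between them cover only {3, 7} — a naked pair. Remove those values from lane 2, lane 4, lane 5, lane 6.
lane 5's domain is down to {2}, so lane 5 = 2. Eliminate 2 elsewhere: lane 4.
lane 1 and lane 6 between them cover only {1, 4} — a naked pair. Remove those values from lane 2, lane 4.
lane 4 has just one choice, so lane 4 = 6. Eliminate 6 elsewhere: lane 3.
So lane 3 = 10.

10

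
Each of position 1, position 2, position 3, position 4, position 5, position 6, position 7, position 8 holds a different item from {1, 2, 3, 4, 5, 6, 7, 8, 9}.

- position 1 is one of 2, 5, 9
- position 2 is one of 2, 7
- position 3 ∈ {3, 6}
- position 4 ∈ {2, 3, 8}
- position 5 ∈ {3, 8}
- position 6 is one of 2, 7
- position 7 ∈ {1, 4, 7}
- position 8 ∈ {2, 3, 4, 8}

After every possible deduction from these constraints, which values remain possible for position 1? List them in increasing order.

5, 9

The 2 variables position 2 and position 6 are confined to {2, 7}, which locks those values in; drop them from position 1, position 4, position 7, position 8.
The 2 variables position 4 and position 5 are confined to {3, 8}, which locks those values in; drop them from position 3, position 8.
position 3's domain is down to {6}, so position 3 = 6.
position 8 has just one choice, so position 8 = 4. Strike 4 from position 7.
position 7 must be 1 (only option left).
No further eliminations apply; position 1 can still be any of 5, 9.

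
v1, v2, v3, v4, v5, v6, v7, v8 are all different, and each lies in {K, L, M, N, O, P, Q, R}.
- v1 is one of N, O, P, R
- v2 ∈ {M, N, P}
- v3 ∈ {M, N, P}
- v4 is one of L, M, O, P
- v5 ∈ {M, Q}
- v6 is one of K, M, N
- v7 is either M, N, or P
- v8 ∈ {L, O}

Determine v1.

Among the 8 variables, K fits only v6 (and all 8 values in {K, L, M, N, O, P, Q, R} must be used), so v6 = K.
The 7 still-open variables draw from only 7 values {L, M, N, O, P, Q, R}, so each is used; only v5 can be Q, hence v5 = Q.
The 6 still-open variables draw from only 6 values {L, M, N, O, P, R}, so each is used; only v1 can be R, hence v1 = R.

R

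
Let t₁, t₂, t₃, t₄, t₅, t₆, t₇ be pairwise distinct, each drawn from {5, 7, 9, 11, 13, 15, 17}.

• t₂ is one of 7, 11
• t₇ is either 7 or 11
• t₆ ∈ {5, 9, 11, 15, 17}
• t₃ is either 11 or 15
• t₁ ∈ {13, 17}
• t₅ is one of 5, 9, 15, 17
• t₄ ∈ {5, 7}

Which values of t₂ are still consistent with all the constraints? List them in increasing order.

7, 11

Among the 7 variables, 13 fits only t₁ (and all 7 values in {5, 7, 9, 11, 13, 15, 17} must be used), so t₁ = 13.
The 2 variables t₂ and t₇ are confined to {7, 11}, which locks those values in; drop them from t₃, t₄, t₆.
t₃'s domain is down to {15}, so t₃ = 15. Remove 15 from t₅, t₆.
t₄'s domain is down to {5}, so t₄ = 5. Remove 5 from t₅, t₆.
No further eliminations apply; t₂ can still be any of 7, 11.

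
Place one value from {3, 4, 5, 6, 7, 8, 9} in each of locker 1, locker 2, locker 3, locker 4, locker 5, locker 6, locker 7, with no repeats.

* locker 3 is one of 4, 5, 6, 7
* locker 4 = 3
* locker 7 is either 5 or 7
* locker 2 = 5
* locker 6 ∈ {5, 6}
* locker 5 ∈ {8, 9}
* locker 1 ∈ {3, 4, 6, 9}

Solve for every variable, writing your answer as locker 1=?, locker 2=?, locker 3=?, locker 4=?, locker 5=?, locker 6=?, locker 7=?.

locker 2 has just one choice, so locker 2 = 5. So locker 3, locker 6, locker 7 can't be 5.
locker 4's domain is down to {3}, so locker 4 = 3. Remove 3 from locker 1.
locker 6's domain is down to {6}, so locker 6 = 6. So locker 1, locker 3 can't be 6.
locker 7's domain is down to {7}, so locker 7 = 7. Remove 7 from locker 3.
That leaves locker 3 = 4. Eliminate 4 elsewhere: locker 1.
locker 1's domain is down to {9}, so locker 1 = 9. Remove 9 from locker 5.
That leaves locker 5 = 8.

locker 1=9, locker 2=5, locker 3=4, locker 4=3, locker 5=8, locker 6=6, locker 7=7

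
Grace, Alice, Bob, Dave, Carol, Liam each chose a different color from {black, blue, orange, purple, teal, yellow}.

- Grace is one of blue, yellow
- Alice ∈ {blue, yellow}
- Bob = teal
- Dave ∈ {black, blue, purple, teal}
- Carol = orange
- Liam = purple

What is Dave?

black

Bob has just one choice, so Bob = teal. Remove teal from Dave.
Carol must be orange (only option left).
Liam has just one choice, so Liam = purple. So Dave can't be purple.
The 3 still-open variables draw from only 3 values {black, blue, yellow}, so each is used; only Dave can be black, hence Dave = black.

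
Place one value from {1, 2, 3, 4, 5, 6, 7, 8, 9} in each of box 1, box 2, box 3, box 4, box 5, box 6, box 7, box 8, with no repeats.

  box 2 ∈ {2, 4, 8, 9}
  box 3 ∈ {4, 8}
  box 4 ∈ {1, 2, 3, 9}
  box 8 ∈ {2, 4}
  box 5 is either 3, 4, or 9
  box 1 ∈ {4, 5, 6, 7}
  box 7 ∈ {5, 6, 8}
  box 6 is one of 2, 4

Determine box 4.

box 6 and box 8 between them cover only {2, 4} — a naked pair. Remove those values from box 1, box 2, box 3, box 4, box 5.
box 3's domain is down to {8}, so box 3 = 8. Eliminate 8 elsewhere: box 2, box 7.
box 2 must be 9 (only option left). Remove 9 from box 4, box 5.
box 5's domain is down to {3}, so box 5 = 3. Remove 3 from box 4.
So box 4 = 1.

1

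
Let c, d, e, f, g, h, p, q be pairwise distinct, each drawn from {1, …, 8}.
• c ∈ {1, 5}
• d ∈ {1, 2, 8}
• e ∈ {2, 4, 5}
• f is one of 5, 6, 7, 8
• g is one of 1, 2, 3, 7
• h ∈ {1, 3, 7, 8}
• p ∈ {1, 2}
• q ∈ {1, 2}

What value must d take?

8

Among the 8 variables, 4 fits only e (and all 8 values in {1, 2, 3, 4, 5, 6, 7, 8} must be used), so e = 4.
The 7 still-open variables together cover exactly {1, 2, 3, 5, 6, 7, 8} — 7 values for 7 variables — and 6 appears only in f's list, so f = 6.
The 6 still-open variables together cover exactly {1, 2, 3, 5, 7, 8} — 6 values for 6 variables — and 5 appears only in c's list, so c = 5.
p and q share exactly the 2 values {1, 2}; by pigeonhole those values go to them, so strike 1, 2 from d, g, h.
So d = 8.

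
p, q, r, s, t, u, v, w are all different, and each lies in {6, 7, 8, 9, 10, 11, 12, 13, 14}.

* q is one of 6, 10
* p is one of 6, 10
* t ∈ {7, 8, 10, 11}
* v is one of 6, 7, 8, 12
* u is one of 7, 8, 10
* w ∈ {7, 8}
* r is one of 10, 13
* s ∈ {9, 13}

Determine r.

13

Among the 8 variables, 9 fits only s (and all 8 values in {6, 7, 8, 9, 10, 11, 12, 13} must be used), so s = 9.
The 7 still-open variables draw from only 7 values {6, 7, 8, 10, 11, 12, 13}, so each is used; only t can be 11, hence t = 11.
Among the 6 still-open variables, 12 fits only v (and all 6 values in {6, 7, 8, 10, 12, 13} must be used), so v = 12.
The 5 still-open variables draw from only 5 values {6, 7, 8, 10, 13}, so each is used; only r can be 13, hence r = 13.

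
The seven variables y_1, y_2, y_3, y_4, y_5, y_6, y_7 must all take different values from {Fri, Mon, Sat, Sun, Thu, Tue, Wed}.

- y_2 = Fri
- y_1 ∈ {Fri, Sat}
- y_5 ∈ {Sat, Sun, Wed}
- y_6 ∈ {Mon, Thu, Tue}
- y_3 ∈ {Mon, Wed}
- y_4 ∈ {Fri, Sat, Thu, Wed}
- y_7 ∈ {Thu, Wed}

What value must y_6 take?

Tue

y_2's domain is down to {Fri}, so y_2 = Fri. Strike Fri from y_1, y_4.
y_1 has just one choice, so y_1 = Sat. Eliminate Sat elsewhere: y_4, y_5.
Among the 5 still-open variables, Sun fits only y_5 (and all 5 values in {Mon, Sun, Thu, Tue, Wed} must be used), so y_5 = Sun.
Among the 4 still-open variables, Tue fits only y_6 (and all 4 values in {Mon, Thu, Tue, Wed} must be used), so y_6 = Tue.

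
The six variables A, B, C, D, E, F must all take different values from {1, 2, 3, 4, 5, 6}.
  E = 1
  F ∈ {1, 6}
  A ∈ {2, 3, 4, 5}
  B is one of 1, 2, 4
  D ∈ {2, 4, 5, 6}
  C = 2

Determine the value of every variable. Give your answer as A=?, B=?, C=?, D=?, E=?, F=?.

A=3, B=4, C=2, D=5, E=1, F=6

C has just one choice, so C = 2. Strike 2 from A, B, D.
E has just one choice, so E = 1. Strike 1 from B, F.
F must be 6 (only option left). So D can't be 6.
That leaves B = 4. Strike 4 from A, D.
That leaves D = 5. Eliminate 5 elsewhere: A.
A's domain is down to {3}, so A = 3.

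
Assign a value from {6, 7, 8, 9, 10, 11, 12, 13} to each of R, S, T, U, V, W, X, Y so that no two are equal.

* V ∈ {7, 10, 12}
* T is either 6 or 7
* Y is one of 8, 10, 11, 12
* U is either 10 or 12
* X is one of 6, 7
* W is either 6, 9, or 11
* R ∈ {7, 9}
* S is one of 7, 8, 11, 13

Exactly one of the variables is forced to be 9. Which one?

The 8 variables draw from only 8 values {6, 7, 8, 9, 10, 11, 12, 13}, so each is used; only S can be 13, hence S = 13.
The 7 still-open variables draw from only 7 values {6, 7, 8, 9, 10, 11, 12}, so each is used; only Y can be 8, hence Y = 8.
The 6 still-open variables draw from only 6 values {6, 7, 9, 10, 11, 12}, so each is used; only W can be 11, hence W = 11.
The 5 still-open variables together cover exactly {6, 7, 9, 10, 12} — 5 values for 5 variables — and 9 appears only in R's list, so R = 9.

R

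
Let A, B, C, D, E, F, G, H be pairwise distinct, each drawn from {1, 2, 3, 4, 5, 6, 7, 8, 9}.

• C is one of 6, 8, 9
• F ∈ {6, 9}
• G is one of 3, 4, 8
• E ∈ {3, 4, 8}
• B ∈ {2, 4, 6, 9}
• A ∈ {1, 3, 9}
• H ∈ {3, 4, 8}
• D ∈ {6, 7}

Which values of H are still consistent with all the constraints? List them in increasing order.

The 8 variables draw from only 8 values {1, 2, 3, 4, 6, 7, 8, 9}, so each is used; only A can be 1, hence A = 1.
The 7 still-open variables draw from only 7 values {2, 3, 4, 6, 7, 8, 9}, so each is used; only B can be 2, hence B = 2.
The 6 still-open variables draw from only 6 values {3, 4, 6, 7, 8, 9}, so each is used; only D can be 7, hence D = 7.
E, G, H between them cover only {3, 4, 8} — a naked triple. Remove those values from C.
No further eliminations apply; H can still be any of 3, 4, 8.

3, 4, 8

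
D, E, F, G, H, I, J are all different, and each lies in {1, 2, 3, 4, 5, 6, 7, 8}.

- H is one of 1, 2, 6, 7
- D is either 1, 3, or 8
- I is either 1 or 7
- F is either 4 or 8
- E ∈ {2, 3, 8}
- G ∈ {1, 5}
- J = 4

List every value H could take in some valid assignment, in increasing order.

1, 2, 6, 7

J's domain is down to {4}, so J = 4. Remove 4 from F.
F's domain is down to {8}, so F = 8. So D, E can't be 8.
No further eliminations apply; H can still be any of 1, 2, 6, 7.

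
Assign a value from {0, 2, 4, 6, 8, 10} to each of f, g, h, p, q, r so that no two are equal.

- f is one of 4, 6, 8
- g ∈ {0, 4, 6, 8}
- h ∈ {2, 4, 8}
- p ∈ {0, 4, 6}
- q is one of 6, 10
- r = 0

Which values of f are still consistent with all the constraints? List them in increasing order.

4, 6, 8

r must be 0 (only option left). Eliminate 0 elsewhere: g, p.
The 5 still-open variables draw from only 5 values {2, 4, 6, 8, 10}, so each is used; only h can be 2, hence h = 2.
The 4 still-open variables draw from only 4 values {4, 6, 8, 10}, so each is used; only q can be 10, hence q = 10.
No further eliminations apply; f can still be any of 4, 6, 8.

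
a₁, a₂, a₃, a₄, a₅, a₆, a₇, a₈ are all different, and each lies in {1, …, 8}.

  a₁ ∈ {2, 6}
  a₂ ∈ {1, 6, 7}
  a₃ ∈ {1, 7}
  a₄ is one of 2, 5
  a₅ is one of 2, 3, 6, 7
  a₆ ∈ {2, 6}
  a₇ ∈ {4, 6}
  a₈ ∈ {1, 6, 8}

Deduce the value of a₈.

The 8 variables together cover exactly {1, 2, 3, 4, 5, 6, 7, 8} — 8 values for 8 variables — and 3 appears only in a₅'s list, so a₅ = 3.
The 7 still-open variables draw from only 7 values {1, 2, 4, 5, 6, 7, 8}, so each is used; only a₇ can be 4, hence a₇ = 4.
The 6 still-open variables draw from only 6 values {1, 2, 5, 6, 7, 8}, so each is used; only a₄ can be 5, hence a₄ = 5.
Among the 5 still-open variables, 8 fits only a₈ (and all 5 values in {1, 2, 6, 7, 8} must be used), so a₈ = 8.

8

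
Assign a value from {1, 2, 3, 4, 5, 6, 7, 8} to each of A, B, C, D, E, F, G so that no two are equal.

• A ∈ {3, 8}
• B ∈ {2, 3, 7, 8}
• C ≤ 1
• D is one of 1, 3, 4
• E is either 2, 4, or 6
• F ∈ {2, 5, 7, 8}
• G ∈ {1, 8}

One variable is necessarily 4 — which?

C must be 1 (only option left). Strike 1 from D, G.
G must be 8 (only option left). So A, B, F can't be 8.
That leaves A = 3. Eliminate 3 elsewhere: B, D.
So 4 goes to D.

D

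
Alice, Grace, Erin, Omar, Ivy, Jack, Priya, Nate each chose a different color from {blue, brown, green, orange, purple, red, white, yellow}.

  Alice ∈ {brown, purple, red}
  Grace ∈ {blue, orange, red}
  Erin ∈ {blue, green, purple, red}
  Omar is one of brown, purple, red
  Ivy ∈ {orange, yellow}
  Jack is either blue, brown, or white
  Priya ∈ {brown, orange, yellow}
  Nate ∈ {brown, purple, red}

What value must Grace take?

The 8 variables draw from only 8 values {blue, brown, green, orange, purple, red, white, yellow}, so each is used; only Erin can be green, hence Erin = green.
Among the 7 still-open variables, white fits only Jack (and all 7 values in {blue, brown, orange, purple, red, white, yellow} must be used), so Jack = white.
The 6 still-open variables draw from only 6 values {blue, brown, orange, purple, red, yellow}, so each is used; only Grace can be blue, hence Grace = blue.

blue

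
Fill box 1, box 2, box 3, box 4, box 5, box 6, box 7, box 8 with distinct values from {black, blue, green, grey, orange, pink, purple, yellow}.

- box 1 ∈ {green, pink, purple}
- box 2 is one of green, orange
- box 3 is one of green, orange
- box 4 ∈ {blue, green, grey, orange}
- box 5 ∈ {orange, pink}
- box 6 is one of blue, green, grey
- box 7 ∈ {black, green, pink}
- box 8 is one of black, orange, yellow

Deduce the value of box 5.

pink

Among the 8 variables, purple fits only box 1 (and all 8 values in {black, blue, green, grey, orange, pink, purple, yellow} must be used), so box 1 = purple.
The 7 still-open variables together cover exactly {black, blue, green, grey, orange, pink, yellow} — 7 values for 7 variables — and yellow appears only in box 8's list, so box 8 = yellow.
The 6 still-open variables draw from only 6 values {black, blue, green, grey, orange, pink}, so each is used; only box 7 can be black, hence box 7 = black.
The 5 still-open variables together cover exactly {blue, green, grey, orange, pink} — 5 values for 5 variables — and pink appears only in box 5's list, so box 5 = pink.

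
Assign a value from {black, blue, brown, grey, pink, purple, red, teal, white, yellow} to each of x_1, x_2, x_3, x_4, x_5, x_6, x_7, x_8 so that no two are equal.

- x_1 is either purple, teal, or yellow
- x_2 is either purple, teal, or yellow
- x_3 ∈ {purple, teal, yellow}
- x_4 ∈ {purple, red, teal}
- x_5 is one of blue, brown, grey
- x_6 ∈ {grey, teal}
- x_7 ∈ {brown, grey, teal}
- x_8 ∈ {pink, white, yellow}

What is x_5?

blue

x_1, x_2, x_3 between them cover only {purple, teal, yellow} — a naked triple. Remove those values from x_4, x_6, x_7, x_8.
That leaves x_4 = red.
x_6 must be grey (only option left). Eliminate grey elsewhere: x_5, x_7.
That leaves x_7 = brown. Eliminate brown elsewhere: x_5.
So x_5 = blue.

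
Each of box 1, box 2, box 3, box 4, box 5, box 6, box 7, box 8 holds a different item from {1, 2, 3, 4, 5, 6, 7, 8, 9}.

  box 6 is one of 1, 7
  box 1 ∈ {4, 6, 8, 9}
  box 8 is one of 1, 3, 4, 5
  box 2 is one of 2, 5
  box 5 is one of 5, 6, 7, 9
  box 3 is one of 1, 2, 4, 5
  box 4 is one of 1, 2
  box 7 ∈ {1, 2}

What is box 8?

3

box 4 and box 7 between them cover only {1, 2} — a naked pair. Remove those values from box 2, box 3, box 6, box 8.
box 2 must be 5 (only option left). Strike 5 from box 3, box 5, box 8.
box 3's domain is down to {4}, so box 3 = 4. Strike 4 from box 1, box 8.
So box 8 = 3.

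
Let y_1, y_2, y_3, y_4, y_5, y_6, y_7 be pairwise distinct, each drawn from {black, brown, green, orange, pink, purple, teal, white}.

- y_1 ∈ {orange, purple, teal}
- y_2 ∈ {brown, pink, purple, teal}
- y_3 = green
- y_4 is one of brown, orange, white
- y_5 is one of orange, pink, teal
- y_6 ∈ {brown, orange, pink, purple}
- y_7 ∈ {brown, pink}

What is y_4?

y_3 has just one choice, so y_3 = green.
Among the 6 still-open variables, white fits only y_4 (and all 6 values in {brown, orange, pink, purple, teal, white} must be used), so y_4 = white.

white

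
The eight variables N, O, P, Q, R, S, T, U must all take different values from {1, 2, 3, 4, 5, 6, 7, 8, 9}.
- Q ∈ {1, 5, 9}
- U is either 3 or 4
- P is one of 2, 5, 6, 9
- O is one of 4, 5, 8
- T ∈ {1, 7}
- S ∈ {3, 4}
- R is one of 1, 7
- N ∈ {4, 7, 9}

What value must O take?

R and T between them cover only {1, 7} — a naked pair. Remove those values from N, Q.
The 2 variables S and U are confined to {3, 4}, which locks those values in; drop them from N, O.
That leaves N = 9. So P, Q can't be 9.
Q must be 5 (only option left). So O, P can't be 5.
So O = 8.

8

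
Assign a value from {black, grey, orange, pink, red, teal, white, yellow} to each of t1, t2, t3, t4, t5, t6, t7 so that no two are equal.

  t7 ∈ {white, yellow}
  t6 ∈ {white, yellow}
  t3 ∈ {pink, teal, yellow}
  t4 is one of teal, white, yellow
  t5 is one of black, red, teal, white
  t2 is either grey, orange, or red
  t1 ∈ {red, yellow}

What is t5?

The 2 variables t6 and t7 are confined to {white, yellow}, which locks those values in; drop them from t1, t3, t4, t5.
t1 must be red (only option left). So t2, t5 can't be red.
That leaves t4 = teal. Remove teal from t3, t5.
So t5 = black.

black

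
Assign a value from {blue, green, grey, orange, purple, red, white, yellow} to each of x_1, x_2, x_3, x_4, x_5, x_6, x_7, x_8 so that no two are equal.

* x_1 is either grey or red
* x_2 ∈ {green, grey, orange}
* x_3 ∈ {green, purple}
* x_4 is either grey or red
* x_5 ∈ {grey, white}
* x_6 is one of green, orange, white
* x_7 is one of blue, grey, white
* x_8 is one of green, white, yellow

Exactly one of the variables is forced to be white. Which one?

Among the 8 variables, blue fits only x_7 (and all 8 values in {blue, green, grey, orange, purple, red, white, yellow} must be used), so x_7 = blue.
The 7 still-open variables draw from only 7 values {green, grey, orange, purple, red, white, yellow}, so each is used; only x_3 can be purple, hence x_3 = purple.
Among the 6 still-open variables, yellow fits only x_8 (and all 6 values in {green, grey, orange, red, white, yellow} must be used), so x_8 = yellow.
x_1 and x_4 between them cover only {grey, red} — a naked pair. Remove those values from x_2, x_5.
So white goes to x_5.

x_5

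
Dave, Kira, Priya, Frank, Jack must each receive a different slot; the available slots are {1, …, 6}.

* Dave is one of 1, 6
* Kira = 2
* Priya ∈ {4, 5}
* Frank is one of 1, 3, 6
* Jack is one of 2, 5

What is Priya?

4

Kira's domain is down to {2}, so Kira = 2. Remove 2 from Jack.
Jack has just one choice, so Jack = 5. So Priya can't be 5.
So Priya = 4.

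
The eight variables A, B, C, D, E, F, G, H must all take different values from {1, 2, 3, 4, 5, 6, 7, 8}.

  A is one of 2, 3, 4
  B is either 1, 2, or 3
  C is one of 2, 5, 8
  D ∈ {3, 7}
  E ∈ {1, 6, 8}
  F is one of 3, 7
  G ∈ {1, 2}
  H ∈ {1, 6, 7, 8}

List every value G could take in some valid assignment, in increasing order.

1, 2

The 8 variables together cover exactly {1, 2, 3, 4, 5, 6, 7, 8} — 8 values for 8 variables — and 4 appears only in A's list, so A = 4.
The 7 still-open variables draw from only 7 values {1, 2, 3, 5, 6, 7, 8}, so each is used; only C can be 5, hence C = 5.
D and F between them cover only {3, 7} — a naked pair. Remove those values from B, H.
B and G share exactly the 2 values {1, 2}; by pigeonhole those values go to them, so strike 1, 2 from E, H.
No further eliminations apply; G can still be any of 1, 2.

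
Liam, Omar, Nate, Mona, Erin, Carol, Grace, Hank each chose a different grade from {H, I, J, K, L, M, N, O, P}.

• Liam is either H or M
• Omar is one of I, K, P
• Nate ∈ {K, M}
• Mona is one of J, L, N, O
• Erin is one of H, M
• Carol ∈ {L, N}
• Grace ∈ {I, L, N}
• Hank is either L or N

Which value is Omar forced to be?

P

Liam and Erin between them cover only {H, M} — a naked pair. Remove those values from Nate.
Nate's domain is down to {K}, so Nate = K. Remove K from Omar.
The 2 variables Carol and Hank are confined to {L, N}, which locks those values in; drop them from Mona, Grace.
Grace's domain is down to {I}, so Grace = I. Remove I from Omar.
So Omar = P.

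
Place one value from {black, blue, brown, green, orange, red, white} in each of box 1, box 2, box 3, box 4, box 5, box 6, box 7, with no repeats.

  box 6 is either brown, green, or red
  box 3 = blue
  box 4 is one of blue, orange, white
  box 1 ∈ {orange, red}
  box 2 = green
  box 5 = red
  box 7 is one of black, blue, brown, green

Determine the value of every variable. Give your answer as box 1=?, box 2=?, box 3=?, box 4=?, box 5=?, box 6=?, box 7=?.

box 1=orange, box 2=green, box 3=blue, box 4=white, box 5=red, box 6=brown, box 7=black

box 2 must be green (only option left). Remove green from box 6, box 7.
That leaves box 3 = blue. Remove blue from box 4, box 7.
box 5 has just one choice, so box 5 = red. Strike red from box 1, box 6.
box 6 must be brown (only option left). So box 7 can't be brown.
box 7's domain is down to {black}, so box 7 = black.
box 1 must be orange (only option left). Strike orange from box 4.
That leaves box 4 = white.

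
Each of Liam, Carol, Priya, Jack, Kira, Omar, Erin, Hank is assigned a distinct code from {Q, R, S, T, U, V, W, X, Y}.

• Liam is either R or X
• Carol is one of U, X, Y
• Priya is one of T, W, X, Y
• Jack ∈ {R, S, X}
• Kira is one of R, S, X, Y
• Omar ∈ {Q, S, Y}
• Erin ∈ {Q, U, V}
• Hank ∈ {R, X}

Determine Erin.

V

Liam and Hank between them cover only {R, X} — a naked pair. Remove those values from Carol, Priya, Jack, Kira.
Jack has just one choice, so Jack = S. So Kira, Omar can't be S.
Kira must be Y (only option left). Eliminate Y elsewhere: Carol, Priya, Omar.
Omar's domain is down to {Q}, so Omar = Q. Remove Q from Erin.
Carol must be U (only option left). Eliminate U elsewhere: Erin.
So Erin = V.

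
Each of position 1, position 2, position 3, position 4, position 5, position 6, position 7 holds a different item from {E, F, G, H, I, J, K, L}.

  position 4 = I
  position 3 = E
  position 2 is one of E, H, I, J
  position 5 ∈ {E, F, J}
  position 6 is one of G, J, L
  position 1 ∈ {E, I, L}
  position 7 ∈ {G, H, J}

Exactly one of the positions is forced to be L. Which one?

position 3 must be E (only option left). So position 1, position 2, position 5 can't be E.
position 4's domain is down to {I}, so position 4 = I. Eliminate I elsewhere: position 1, position 2.
So L goes to position 1.

position 1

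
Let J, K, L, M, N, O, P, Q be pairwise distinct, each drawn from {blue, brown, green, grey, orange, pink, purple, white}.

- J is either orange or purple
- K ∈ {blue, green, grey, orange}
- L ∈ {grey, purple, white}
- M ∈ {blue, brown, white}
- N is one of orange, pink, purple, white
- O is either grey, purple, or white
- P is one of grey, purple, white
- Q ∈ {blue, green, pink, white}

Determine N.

pink

Among the 8 variables, brown fits only M (and all 8 values in {blue, brown, green, grey, orange, pink, purple, white} must be used), so M = brown.
L, O, P share exactly the 3 values {grey, purple, white}; by pigeonhole those values go to them, so strike grey, purple, white from J, K, N, Q.
That leaves J = orange. Strike orange from K, N.
So N = pink.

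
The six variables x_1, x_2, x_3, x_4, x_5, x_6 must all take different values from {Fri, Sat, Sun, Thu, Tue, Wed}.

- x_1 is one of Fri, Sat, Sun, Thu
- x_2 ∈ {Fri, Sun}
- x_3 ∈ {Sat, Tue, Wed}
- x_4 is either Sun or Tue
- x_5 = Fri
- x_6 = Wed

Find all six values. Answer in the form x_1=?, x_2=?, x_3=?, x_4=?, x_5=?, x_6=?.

x_1=Thu, x_2=Sun, x_3=Sat, x_4=Tue, x_5=Fri, x_6=Wed

x_5's domain is down to {Fri}, so x_5 = Fri. Eliminate Fri elsewhere: x_1, x_2.
x_6 must be Wed (only option left). Strike Wed from x_3.
That leaves x_2 = Sun. So x_1, x_4 can't be Sun.
That leaves x_4 = Tue. So x_3 can't be Tue.
That leaves x_3 = Sat. Eliminate Sat elsewhere: x_1.
x_1's domain is down to {Thu}, so x_1 = Thu.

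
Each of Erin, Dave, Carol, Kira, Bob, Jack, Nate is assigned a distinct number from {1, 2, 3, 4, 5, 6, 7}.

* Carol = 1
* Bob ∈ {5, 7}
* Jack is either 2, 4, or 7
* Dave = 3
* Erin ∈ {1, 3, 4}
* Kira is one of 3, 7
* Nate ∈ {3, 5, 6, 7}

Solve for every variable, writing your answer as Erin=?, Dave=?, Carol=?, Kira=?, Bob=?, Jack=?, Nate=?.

Erin=4, Dave=3, Carol=1, Kira=7, Bob=5, Jack=2, Nate=6

Dave must be 3 (only option left). Eliminate 3 elsewhere: Erin, Kira, Nate.
That leaves Carol = 1. Strike 1 from Erin.
That leaves Kira = 7. So Bob, Jack, Nate can't be 7.
Bob has just one choice, so Bob = 5. Eliminate 5 elsewhere: Nate.
That leaves Nate = 6.
Erin has just one choice, so Erin = 4. Strike 4 from Jack.
Jack has just one choice, so Jack = 2.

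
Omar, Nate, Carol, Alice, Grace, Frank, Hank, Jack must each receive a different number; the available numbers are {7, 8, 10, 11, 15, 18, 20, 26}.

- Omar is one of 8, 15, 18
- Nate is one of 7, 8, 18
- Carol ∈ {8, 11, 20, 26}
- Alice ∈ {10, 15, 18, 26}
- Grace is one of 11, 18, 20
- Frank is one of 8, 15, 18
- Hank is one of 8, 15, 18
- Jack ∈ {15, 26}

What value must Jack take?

The 8 variables draw from only 8 values {7, 8, 10, 11, 15, 18, 20, 26}, so each is used; only Nate can be 7, hence Nate = 7.
Among the 7 still-open variables, 10 fits only Alice (and all 7 values in {8, 10, 11, 15, 18, 20, 26} must be used), so Alice = 10.
The 3 variables Omar, Frank, Hank are confined to {8, 15, 18}, which locks those values in; drop them from Carol, Grace, Jack.
So Jack = 26.

26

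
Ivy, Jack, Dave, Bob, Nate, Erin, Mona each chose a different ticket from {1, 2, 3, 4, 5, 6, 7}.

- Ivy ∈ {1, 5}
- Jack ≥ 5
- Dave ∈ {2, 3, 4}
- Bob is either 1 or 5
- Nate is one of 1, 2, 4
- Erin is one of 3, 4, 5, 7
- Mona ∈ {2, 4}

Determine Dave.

3

The 7 variables together cover exactly {1, 2, 3, 4, 5, 6, 7} — 7 values for 7 variables — and 6 appears only in Jack's list, so Jack = 6.
Among the 6 still-open variables, 7 fits only Erin (and all 6 values in {1, 2, 3, 4, 5, 7} must be used), so Erin = 7.
Among the 5 still-open variables, 3 fits only Dave (and all 5 values in {1, 2, 3, 4, 5} must be used), so Dave = 3.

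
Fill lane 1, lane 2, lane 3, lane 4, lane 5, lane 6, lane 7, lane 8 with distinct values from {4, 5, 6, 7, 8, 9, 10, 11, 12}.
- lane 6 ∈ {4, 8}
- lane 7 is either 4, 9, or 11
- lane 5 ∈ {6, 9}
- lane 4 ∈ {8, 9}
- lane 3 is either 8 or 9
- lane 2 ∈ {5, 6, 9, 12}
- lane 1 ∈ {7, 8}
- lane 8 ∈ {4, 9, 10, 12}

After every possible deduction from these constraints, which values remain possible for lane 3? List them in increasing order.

8, 9

lane 3 and lane 4 share exactly the 2 values {8, 9}; by pigeonhole those values go to them, so strike 8, 9 from lane 1, lane 2, lane 5, lane 6, lane 7, lane 8.
That leaves lane 1 = 7.
lane 5's domain is down to {6}, so lane 5 = 6. So lane 2 can't be 6.
lane 6 has just one choice, so lane 6 = 4. Eliminate 4 elsewhere: lane 7, lane 8.
That leaves lane 7 = 11.
No further eliminations apply; lane 3 can still be any of 8, 9.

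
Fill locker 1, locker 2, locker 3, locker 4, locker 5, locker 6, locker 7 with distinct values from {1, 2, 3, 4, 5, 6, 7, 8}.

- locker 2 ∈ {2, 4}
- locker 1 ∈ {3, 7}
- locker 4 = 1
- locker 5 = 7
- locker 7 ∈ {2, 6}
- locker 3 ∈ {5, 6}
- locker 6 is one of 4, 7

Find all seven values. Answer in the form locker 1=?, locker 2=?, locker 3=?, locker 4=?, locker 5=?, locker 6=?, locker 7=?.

locker 1=3, locker 2=2, locker 3=5, locker 4=1, locker 5=7, locker 6=4, locker 7=6

locker 4 must be 1 (only option left).
locker 5's domain is down to {7}, so locker 5 = 7. So locker 1, locker 6 can't be 7.
locker 6 must be 4 (only option left). Eliminate 4 elsewhere: locker 2.
locker 1 has just one choice, so locker 1 = 3.
locker 2's domain is down to {2}, so locker 2 = 2. Strike 2 from locker 7.
locker 7 must be 6 (only option left). Eliminate 6 elsewhere: locker 3.
That leaves locker 3 = 5.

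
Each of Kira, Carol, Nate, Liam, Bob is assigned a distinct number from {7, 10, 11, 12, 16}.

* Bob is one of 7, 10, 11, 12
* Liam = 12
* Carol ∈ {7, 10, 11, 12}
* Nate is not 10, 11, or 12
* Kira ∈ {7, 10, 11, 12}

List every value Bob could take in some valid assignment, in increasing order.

7, 10, 11

Liam must be 12 (only option left). Remove 12 from Kira, Carol, Bob.
Among the 4 still-open variables, 16 fits only Nate (and all 4 values in {7, 10, 11, 16} must be used), so Nate = 16.
No further eliminations apply; Bob can still be any of 7, 10, 11.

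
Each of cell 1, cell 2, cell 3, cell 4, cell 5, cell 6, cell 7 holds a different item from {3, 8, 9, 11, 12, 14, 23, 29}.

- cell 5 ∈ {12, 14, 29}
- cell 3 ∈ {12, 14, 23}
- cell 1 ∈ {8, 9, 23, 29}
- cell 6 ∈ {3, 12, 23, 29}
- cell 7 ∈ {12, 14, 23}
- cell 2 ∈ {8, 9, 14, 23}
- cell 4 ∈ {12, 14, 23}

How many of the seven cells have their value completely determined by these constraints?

2

Among the 7 variables, 3 fits only cell 6 (and all 7 values in {3, 8, 9, 12, 14, 23, 29} must be used), so cell 6 = 3.
cell 3, cell 4, cell 7 between them cover only {12, 14, 23} — a naked triple. Remove those values from cell 1, cell 2, cell 5.
cell 5 has just one choice, so cell 5 = 29. Eliminate 29 elsewhere: cell 1.
Determined: cell 5=29, cell 6=3. The other cells each still have more than one consistent value. That makes 2.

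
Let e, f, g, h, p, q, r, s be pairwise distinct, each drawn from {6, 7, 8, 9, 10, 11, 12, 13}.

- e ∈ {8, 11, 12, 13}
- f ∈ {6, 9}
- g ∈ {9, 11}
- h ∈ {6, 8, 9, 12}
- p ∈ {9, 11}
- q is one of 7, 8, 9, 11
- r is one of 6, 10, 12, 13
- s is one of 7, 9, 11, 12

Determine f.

The 8 variables draw from only 8 values {6, 7, 8, 9, 10, 11, 12, 13}, so each is used; only r can be 10, hence r = 10.
The 7 still-open variables draw from only 7 values {6, 7, 8, 9, 11, 12, 13}, so each is used; only e can be 13, hence e = 13.
g and p between them cover only {9, 11} — a naked pair. Remove those values from f, h, q, s.
So f = 6.

6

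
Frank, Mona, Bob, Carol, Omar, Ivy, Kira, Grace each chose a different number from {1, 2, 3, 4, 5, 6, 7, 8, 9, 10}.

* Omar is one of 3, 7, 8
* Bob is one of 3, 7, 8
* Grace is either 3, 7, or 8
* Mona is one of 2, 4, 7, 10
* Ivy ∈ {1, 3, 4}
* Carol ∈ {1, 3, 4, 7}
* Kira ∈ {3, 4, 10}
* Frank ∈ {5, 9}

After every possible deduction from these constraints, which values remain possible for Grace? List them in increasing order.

Bob, Omar, Grace share exactly the 3 values {3, 7, 8}; by pigeonhole those values go to them, so strike 3, 7, 8 from Mona, Carol, Ivy, Kira.
Carol and Ivy share exactly the 2 values {1, 4}; by pigeonhole those values go to them, so strike 1, 4 from Mona, Kira.
Kira's domain is down to {10}, so Kira = 10. Strike 10 from Mona.
Mona's domain is down to {2}, so Mona = 2.
No further eliminations apply; Grace can still be any of 3, 7, 8.

3, 7, 8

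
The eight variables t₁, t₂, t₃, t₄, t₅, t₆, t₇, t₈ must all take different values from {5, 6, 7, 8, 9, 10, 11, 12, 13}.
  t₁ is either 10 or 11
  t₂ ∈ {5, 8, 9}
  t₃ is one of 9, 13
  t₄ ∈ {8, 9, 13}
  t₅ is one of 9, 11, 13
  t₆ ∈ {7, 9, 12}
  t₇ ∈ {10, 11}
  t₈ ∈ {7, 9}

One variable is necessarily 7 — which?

t₈

The 8 variables draw from only 8 values {5, 7, 8, 9, 10, 11, 12, 13}, so each is used; only t₂ can be 5, hence t₂ = 5.
The 7 still-open variables together cover exactly {7, 8, 9, 10, 11, 12, 13} — 7 values for 7 variables — and 8 appears only in t₄'s list, so t₄ = 8.
The 6 still-open variables draw from only 6 values {7, 9, 10, 11, 12, 13}, so each is used; only t₆ can be 12, hence t₆ = 12.
The 5 still-open variables draw from only 5 values {7, 9, 10, 11, 13}, so each is used; only t₈ can be 7, hence t₈ = 7.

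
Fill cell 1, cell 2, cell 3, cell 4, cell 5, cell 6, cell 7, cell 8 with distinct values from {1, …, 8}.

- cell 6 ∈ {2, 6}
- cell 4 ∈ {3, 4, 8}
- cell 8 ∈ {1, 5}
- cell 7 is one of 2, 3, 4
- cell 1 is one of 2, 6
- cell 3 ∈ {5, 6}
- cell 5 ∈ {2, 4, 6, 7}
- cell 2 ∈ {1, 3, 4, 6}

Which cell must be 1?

The 8 variables draw from only 8 values {1, 2, 3, 4, 5, 6, 7, 8}, so each is used; only cell 5 can be 7, hence cell 5 = 7.
The 7 still-open variables draw from only 7 values {1, 2, 3, 4, 5, 6, 8}, so each is used; only cell 4 can be 8, hence cell 4 = 8.
cell 1 and cell 6 share exactly the 2 values {2, 6}; by pigeonhole those values go to them, so strike 2, 6 from cell 2, cell 3, cell 7.
cell 3 must be 5 (only option left). Eliminate 5 elsewhere: cell 8.
So 1 goes to cell 8.

cell 8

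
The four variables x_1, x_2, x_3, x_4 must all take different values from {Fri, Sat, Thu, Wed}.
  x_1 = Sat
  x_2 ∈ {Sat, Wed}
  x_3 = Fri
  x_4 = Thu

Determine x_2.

x_1 must be Sat (only option left). So x_2 can't be Sat.
So x_2 = Wed.

Wed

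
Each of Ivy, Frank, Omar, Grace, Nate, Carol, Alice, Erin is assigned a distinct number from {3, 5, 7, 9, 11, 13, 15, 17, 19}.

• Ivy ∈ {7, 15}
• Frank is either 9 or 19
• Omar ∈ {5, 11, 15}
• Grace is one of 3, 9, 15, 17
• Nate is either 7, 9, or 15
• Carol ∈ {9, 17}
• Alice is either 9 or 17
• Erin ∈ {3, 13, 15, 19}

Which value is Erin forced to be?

13

Carol and Alice between them cover only {9, 17} — a naked pair. Remove those values from Frank, Grace, Nate.
That leaves Frank = 19. Eliminate 19 elsewhere: Erin.
Ivy and Nate share exactly the 2 values {7, 15}; by pigeonhole those values go to them, so strike 7, 15 from Omar, Grace, Erin.
Grace must be 3 (only option left). So Erin can't be 3.
So Erin = 13.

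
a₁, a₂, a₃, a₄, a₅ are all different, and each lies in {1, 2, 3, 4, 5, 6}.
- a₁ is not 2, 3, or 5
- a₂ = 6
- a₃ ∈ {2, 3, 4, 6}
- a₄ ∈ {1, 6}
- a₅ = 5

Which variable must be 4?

a₁

a₂'s domain is down to {6}, so a₂ = 6. Remove 6 from a₁, a₃, a₄.
a₄ must be 1 (only option left). So a₁ can't be 1.
So 4 goes to a₁.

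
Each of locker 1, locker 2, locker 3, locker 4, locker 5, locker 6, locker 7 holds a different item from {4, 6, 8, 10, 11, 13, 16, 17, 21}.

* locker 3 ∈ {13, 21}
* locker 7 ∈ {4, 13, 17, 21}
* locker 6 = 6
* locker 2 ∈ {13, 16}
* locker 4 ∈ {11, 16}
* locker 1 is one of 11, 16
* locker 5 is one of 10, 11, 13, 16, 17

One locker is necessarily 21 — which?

locker 6 must be 6 (only option left).
locker 1 and locker 4 share exactly the 2 values {11, 16}; by pigeonhole those values go to them, so strike 11, 16 from locker 2, locker 5.
locker 2 has just one choice, so locker 2 = 13. Eliminate 13 elsewhere: locker 3, locker 5, locker 7.
So 21 goes to locker 3.

locker 3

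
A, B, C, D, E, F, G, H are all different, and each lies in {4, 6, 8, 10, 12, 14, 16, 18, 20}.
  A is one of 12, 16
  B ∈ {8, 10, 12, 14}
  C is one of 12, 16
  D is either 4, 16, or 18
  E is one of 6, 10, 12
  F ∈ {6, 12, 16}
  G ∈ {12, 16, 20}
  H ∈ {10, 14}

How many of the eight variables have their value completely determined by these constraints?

A and C between them cover only {12, 16} — a naked pair. Remove those values from B, D, E, F, G.
That leaves F = 6. Eliminate 6 elsewhere: E.
G's domain is down to {20}, so G = 20.
E must be 10 (only option left). Eliminate 10 elsewhere: B, H.
That leaves H = 14. Remove 14 from B.
B's domain is down to {8}, so B = 8.
Determined: B=8, E=10, F=6, G=20, H=14. The other variables each still have more than one consistent value. That makes 5.

5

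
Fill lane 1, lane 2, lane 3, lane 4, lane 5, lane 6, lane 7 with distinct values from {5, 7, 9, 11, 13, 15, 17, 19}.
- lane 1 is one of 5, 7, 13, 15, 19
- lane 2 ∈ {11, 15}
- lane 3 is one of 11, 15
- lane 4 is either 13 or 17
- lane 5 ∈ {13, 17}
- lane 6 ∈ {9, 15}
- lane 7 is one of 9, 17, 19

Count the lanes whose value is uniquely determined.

2

The 2 variables lane 2 and lane 3 are confined to {11, 15}, which locks those values in; drop them from lane 1, lane 6.
That leaves lane 6 = 9. Remove 9 from lane 7.
lane 4 and lane 5 share exactly the 2 values {13, 17}; by pigeonhole those values go to them, so strike 13, 17 from lane 1, lane 7.
That leaves lane 7 = 19. So lane 1 can't be 19.
Determined: lane 6=9, lane 7=19. The other lanes each still have more than one consistent value. That makes 2.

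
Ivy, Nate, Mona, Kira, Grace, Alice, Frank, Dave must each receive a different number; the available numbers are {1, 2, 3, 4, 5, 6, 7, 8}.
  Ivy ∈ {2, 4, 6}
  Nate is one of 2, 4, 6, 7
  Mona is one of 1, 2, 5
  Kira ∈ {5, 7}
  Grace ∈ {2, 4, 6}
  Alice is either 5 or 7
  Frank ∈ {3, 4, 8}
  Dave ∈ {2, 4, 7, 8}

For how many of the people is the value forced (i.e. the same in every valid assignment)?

Among the 8 variables, 1 fits only Mona (and all 8 values in {1, 2, 3, 4, 5, 6, 7, 8} must be used), so Mona = 1.
The 7 still-open variables draw from only 7 values {2, 3, 4, 5, 6, 7, 8}, so each is used; only Frank can be 3, hence Frank = 3.
Among the 6 still-open variables, 8 fits only Dave (and all 6 values in {2, 4, 5, 6, 7, 8} must be used), so Dave = 8.
The 2 variables Kira and Alice are confined to {5, 7}, which locks those values in; drop them from Nate.
Determined: Mona=1, Frank=3, Dave=8. The other people each still have more than one consistent value. That makes 3.

3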